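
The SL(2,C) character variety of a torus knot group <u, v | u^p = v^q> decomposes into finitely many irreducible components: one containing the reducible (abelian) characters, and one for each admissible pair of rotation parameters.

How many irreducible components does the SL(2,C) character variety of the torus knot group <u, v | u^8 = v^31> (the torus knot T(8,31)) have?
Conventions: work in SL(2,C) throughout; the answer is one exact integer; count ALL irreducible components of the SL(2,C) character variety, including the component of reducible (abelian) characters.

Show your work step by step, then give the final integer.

For T(8,31): irreducibility forces the central element u^8 = v^31 to one of +I, -I.
This locks tr(u) to 2*cos(pi*alpha/8), alpha in 1..7, and tr(v) to 2*cos(pi*beta/31), beta in 1..30, on each component of irreducible characters.
The two central values (-1)^alpha I and (-1)^beta I must be the same matrix, so alpha and beta share a parity.
Enumerate parity-matched pairs: 4*15 odd-odd plus 3*15 even-even gives 105.
That is 105 components of irreducible characters, and with the reducible (abelian) component the total is 106.

106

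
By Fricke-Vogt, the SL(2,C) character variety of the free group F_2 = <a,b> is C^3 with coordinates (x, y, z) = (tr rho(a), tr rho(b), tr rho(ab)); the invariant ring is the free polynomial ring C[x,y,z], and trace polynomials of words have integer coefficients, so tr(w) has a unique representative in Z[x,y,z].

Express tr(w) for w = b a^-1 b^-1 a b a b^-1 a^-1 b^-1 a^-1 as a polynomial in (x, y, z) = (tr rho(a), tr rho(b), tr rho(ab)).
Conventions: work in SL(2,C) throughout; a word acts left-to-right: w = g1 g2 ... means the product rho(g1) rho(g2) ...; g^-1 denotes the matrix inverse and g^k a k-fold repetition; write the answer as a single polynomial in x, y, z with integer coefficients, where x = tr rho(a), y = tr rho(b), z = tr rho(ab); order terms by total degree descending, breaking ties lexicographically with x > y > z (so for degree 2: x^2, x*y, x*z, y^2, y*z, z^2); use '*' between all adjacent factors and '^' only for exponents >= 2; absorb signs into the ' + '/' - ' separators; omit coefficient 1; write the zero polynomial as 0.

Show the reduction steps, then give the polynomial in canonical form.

trace(a^-1) = trace(a) = x
apply: trace(b^2) = trace(b)*trace(b) - trace(1)   [square of b] = y^2 - 2
apply: trace(b a b) = trace(b)*trace(a b) - trace(a)   [square of b] = y*z - x
trace(b a b^2) = trace(b)*trace(b a b) - trace(b a)   [square of b] = y^2*z - x*y - z
trace(a b a b) = trace(a b)*trace(a b) - trace(1)   [split at a repeated a] = z^2 - 2
use: trace(a b a) = trace(a)*trace(b a) - trace(b)   [square of a] = x*z - y
trace(b a b^2 a) = trace(b)*trace(a b a b) - trace(a b a)   [square of b] = y*z^2 - x*z - y
apply: trace(a b^2 a^-1 b) = trace(b a b^2)*trace(a) - trace(b a b^2 a)   [inverse elimination on a] = x*y^2*z - x^2*y - y*z^2 + y
apply: trace(b a^-1 b^-1 a b) = trace(a b^2 a^-1)*trace(b) - trace(a b^2 a^-1 b)   [inverse elimination on b] = -x*y^2*z + x^2*y + y^3 + y*z^2 - 3*y
trace(b a b a^2) = trace(a)*trace(b a b a) - trace(b a b)   [square of a] = x*z^2 - y*z - x
apply: trace(a b a b a^2) = trace(a)*trace(b a b a^2) - trace(b a b a)   [square of a] = x^2*z^2 - x*y*z - x^2 - z^2 + 2
trace(b a b a b a) = trace(a b a b)*trace(a b) - trace(b a)   [split at a repeated a] = z^3 - 3*z
trace(a b a b a^2 b) = trace(a)*trace(b a b a b a) - trace(b a b a b)   [square of a] = x*z^3 - y*z^2 - 2*x*z + y
use: trace(a b^-1 a b a b a) = trace(a b a b a^2)*trace(b) - trace(a b a b a^2 b)   [inverse elimination on b] = x^2*y*z^2 - x*y^2*z - x*z^3 - x^2*y + 2*x*z + y
trace(a b a^2) = trace(a)*trace(a b a) - trace(a b)   [square of a] = x^2*z - x*y - z
apply: trace(b a b a^2 b) = trace(b)*trace(a b a^2 b) - trace(a b a^2)   [square of b] = x*y*z^2 - x^2*z - y^2*z + z
trace(a b a b a^2 b a) = trace(a)*trace(b a b a^2 b a) - trace(b a b a^2 b)   [square of a] = x^2*z^3 - 2*x*y*z^2 - x^2*z + y^2*z + x*y - z
use: trace(b a b a b a b a) = trace(b a b a b a)*trace(b a) - trace(a b a b)   [split at a repeated b] = z^4 - 4*z^2 + 2
trace(b a b a b a b) = trace(b)*trace(a b a b a b) - trace(a b a b a)   [square of b] = y*z^3 - x*z^2 - 2*y*z + x
trace(a b a b a^2 b a b) = trace(a)*trace(b a b a b a b a) - trace(b a b a b a b)   [square of a] = x*z^4 - y*z^3 - 3*x*z^2 + 2*y*z + x
apply: trace(a b a b^-1 a b a b a) = trace(a b a b a^2 b a)*trace(b) - trace(a b a b a^2 b a b)   [inverse elimination on b] = x^2*y*z^3 - 2*x*y^2*z^2 - x*z^4 - x^2*y*z + y^3*z + y*z^3 + x*y^2 + 3*x*z^2 - 3*y*z - x
trace(a b a b a b a b a b) = trace(b a b a)*trace(b a b a b a) - trace(b^-1 a^-1)   [split at a repeated b] = z^5 - 5*z^3 + 5*z
trace(a b a b^-1 a b a b a b) = trace(a b a b a b a b a)*trace(b) - trace(a b a b a b a b a b)   [inverse elimination on b] = x*y*z^4 - y^2*z^3 - z^5 - 3*x*y*z^2 + 2*y^2*z + 5*z^3 + x*y - 5*z
use: trace(b a b^-1 a b a b a b^-1 a) = trace(a b a b^-1 a b a b a)*trace(b) - trace(a b a b^-1 a b a b a b)   [inverse elimination on b] = x^2*y^2*z^3 - 2*x*y^3*z^2 - 2*x*y*z^4 - x^2*y^2*z + y^4*z + 2*y^2*z^3 + z^5 + x*y^3 + 6*x*y*z^2 - 5*y^2*z - 5*z^3 - 2*x*y + 5*z
apply: trace(b^-1 a b a b a b^-1 a^-1 b a) = trace(b a b^-1 a b a b a b^-1)*trace(a) - trace(b a b^-1 a b a b a b^-1 a)   [inverse elimination on a] = -x^2*y^2*z^3 + x^3*y*z^2 + 2*x*y^3*z^2 + 2*x*y*z^4 - x^2*z^3 - y^4*z - 2*y^2*z^3 - z^5 - x^3*y - x*y^3 - 6*x*y*z^2 + 2*x^2*z + 5*y^2*z + 5*z^3 + 3*x*y - 5*z
apply: trace(b^-1 a^-1 b a^-1 b^-1 a b a b a) = trace(b^-1 a b a b a b^-1 a^-1 b)*trace(a) - trace(b^-1 a b a b a b^-1 a^-1 b a)   [inverse elimination on a] = x^2*y^2*z^3 - x^3*y*z^2 - 2*x*y^3*z^2 - 2*x*y*z^4 + x^2*z^3 + y^4*z + 2*y^2*z^3 + z^5 + x^3*y + x*y^3 + 6*x*y*z^2 - x^2*z - 5*y^2*z - 5*z^3 - 4*x*y + 5*z
use: trace(a^-1 b^-1 a^-1 b a^-1 b^-1 a b a b) = trace(b^-1 a^-1 b a^-1 b^-1 a b a b)*trace(a) - trace(b^-1 a^-1 b a^-1 b^-1 a b a b a)   [inverse elimination on a] = -x^2*y^2*z^3 + x^3*y*z^2 + 2*x*y^3*z^2 + 2*x*y*z^4 - x^2*y^2*z - x^2*z^3 - y^4*z - 2*y^2*z^3 - z^5 - 5*x*y*z^2 + x^2*z + 5*y^2*z + 5*z^3 + x*y - 5*z
apply: trace(b a^-1 b^-1 a b a b^-1 a^-1 b^-1 a^-1) = trace(a^-1 b^-1 a^-1 b a^-1 b^-1 a b a)*trace(b) - trace(a^-1 b^-1 a^-1 b a^-1 b^-1 a b a b)   [inverse elimination on b] = x^2*y^2*z^3 - x^3*y*z^2 - 2*x*y^3*z^2 - 2*x*y*z^4 + x^2*y^2*z + x^2*z^3 + y^4*z + 2*y^2*z^3 + z^5 + 5*x*y*z^2 - x^2*z - 5*y^2*z - 5*z^3 + 5*z

x^2*y^2*z^3 - x^3*y*z^2 - 2*x*y^3*z^2 - 2*x*y*z^4 + x^2*y^2*z + x^2*z^3 + y^4*z + 2*y^2*z^3 + z^5 + 5*x*y*z^2 - x^2*z - 5*y^2*z - 5*z^3 + 5*z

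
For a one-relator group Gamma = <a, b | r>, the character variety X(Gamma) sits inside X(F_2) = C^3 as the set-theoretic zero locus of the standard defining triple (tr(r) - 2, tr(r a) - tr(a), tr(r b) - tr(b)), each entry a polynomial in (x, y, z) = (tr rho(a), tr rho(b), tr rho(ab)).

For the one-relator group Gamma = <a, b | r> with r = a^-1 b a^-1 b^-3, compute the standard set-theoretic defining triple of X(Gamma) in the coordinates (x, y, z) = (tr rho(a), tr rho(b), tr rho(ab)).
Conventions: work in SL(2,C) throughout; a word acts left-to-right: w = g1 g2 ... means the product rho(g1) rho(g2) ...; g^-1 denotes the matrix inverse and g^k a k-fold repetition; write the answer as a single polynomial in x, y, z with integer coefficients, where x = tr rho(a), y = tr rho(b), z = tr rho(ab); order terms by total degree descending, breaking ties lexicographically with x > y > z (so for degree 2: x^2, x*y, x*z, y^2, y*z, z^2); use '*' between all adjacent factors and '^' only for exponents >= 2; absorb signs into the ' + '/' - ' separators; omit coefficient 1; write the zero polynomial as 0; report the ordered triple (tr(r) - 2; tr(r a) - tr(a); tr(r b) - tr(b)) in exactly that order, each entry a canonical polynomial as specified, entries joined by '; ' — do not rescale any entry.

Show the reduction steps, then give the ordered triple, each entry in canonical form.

x*y^3*z - x^2*y^2 - y^4 - y^2*z^2 + 4*y^2 + z^2 - 4; y*z - 2*x; x*y^2*z - x^2*y - y^3 - y*z^2 + x*z + 2*y

trace(b a^-1) = trace(b) trace(a) - trace(b a)   [inverse elimination on a] = x*y - z
reduce: trace(a^-1 b a^-1) = trace(b a^-1) trace(a) - trace(b)   [inverse elimination on a] = x^2*y - x*z - y
so trace(b^2) = trace(b) trace(b) - trace(1)   [square of b] = y^2 - 2
trace(b^2 a) = trace(b) trace(a b) - trace(a)   [square of b] = y*z - x
so trace(b a^-1 b) = trace(b^2) trace(a) - trace(b^2 a)   [inverse elimination on a] = x*y^2 - y*z - x
trace(b a b a) = trace(a b) trace(a b) - trace(1)   [split at a repeated a] = z^2 - 2
trace(b a^-1 b a) = trace(b a b) trace(a) - trace(b a b a)   [inverse elimination on a] = x*y*z - x^2 - z^2 + 2
reduce: trace(a^-1 b a^-1 b) = trace(b a^-1 b) trace(a) - trace(b a^-1 b a)   [inverse elimination on a] = x^2*y^2 - 2*x*y*z + z^2 - 2
trace(a^-1 b a^-1 b^-1) = trace(a^-1 b a^-1) trace(b) - trace(a^-1 b a^-1 b)   [inverse elimination on b] = x*y*z - y^2 - z^2 + 2
reduce: trace(b^-2 a^-1 b a^-1) = trace(a^-1 b a^-1 b^-1) trace(b) - trace(a^-1 b a^-1)   [inverse elimination on b] = x*y^2*z - x^2*y - y^3 - y*z^2 + x*z + 3*y
trace(a^-1 b a^-1 b^-3) = trace(b^-2 a^-1 b a^-1) trace(b) - trace(b^-2 a^-1 b a^-1 b)   [inverse elimination on b] = x*y^3*z - x^2*y^2 - y^4 - y^2*z^2 + 4*y^2 + z^2 - 2
assemble the triple (trace(r) - 2; trace(r a) - x; trace(r b) - y)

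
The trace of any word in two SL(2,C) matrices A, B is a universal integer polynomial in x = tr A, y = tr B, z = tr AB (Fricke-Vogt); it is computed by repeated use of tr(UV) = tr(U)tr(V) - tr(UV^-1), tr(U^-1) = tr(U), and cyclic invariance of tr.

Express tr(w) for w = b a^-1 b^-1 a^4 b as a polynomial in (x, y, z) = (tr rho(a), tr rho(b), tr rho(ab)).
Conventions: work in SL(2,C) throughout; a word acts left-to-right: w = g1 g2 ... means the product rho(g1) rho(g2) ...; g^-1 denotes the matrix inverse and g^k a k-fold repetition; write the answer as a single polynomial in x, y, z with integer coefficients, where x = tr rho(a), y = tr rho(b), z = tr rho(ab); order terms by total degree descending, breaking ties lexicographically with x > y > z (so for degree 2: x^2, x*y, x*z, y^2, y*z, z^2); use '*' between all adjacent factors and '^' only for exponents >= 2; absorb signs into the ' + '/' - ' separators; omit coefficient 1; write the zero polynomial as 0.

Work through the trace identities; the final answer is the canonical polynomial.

tr(a^2 b) = tr(a) tr(b a) - tr(b) = x*z - y
tr(a^2) = tr(a) tr(a) - tr(1) = x^2 - 2
tr(b^2 a^2) = tr(b) tr(a^2 b) - tr(a^2) = x*y*z - x^2 - y^2 + 2
next, tr(b^2 a) = tr(b) tr(a b) - tr(a) = y*z - x
tr(a^3 b^2) = tr(a) tr(b^2 a^2) - tr(b^2 a) = x^2*y*z - x^3 - x*y^2 - y*z + 3*x
tr(b a^3) = tr(a) tr(b a^2) - tr(b a) = x^2*z - x*y - z
tr(a b^3 a^2) = tr(b) tr(b a^3 b) - tr(b a^3) = x^2*y^2*z - x^3*y - x*y^3 - x^2*z - y^2*z + 4*x*y + z
tr(a b^3 a) = tr(b) tr(b a^2 b) - tr(b a^2) = x*y^2*z - x^2*y - y^3 - x*z + 3*y
and tr(b a^4 b^2) = tr(a) tr(a b^3 a^2) - tr(a b^3 a) = x^3*y^2*z - x^4*y - x^2*y^3 - x^3*z - 2*x*y^2*z + 5*x^2*y + y^3 + 2*x*z - 3*y
tr(b a b a) = tr(b a) tr(b a) - tr(1)   [split at repeated b] = z^2 - 2
next, tr(a b a^2 b) = tr(a) tr(b a b a) - tr(b a b) = x*z^2 - y*z - x
tr(b^2 a b a^2) = tr(b) tr(a b a^2 b) - tr(a b a^2) = x*y*z^2 - x^2*z - y^2*z + z
next, tr(b^2 a b a) = tr(b) tr(a b a b) - tr(a b a) = y*z^2 - x*z - y
and tr(a b^2 a b a^2) = tr(a) tr(b^2 a b a^2) - tr(b^2 a b a) = x^2*y*z^2 - x^3*z - x*y^2*z - y*z^2 + 2*x*z + y
and tr(b a^4 b^2 a) = tr(a) tr(a b^2 a b a^2) - tr(a b^2 a b a) = x^3*y*z^2 - x^4*z - x^2*y^2*z - 2*x*y*z^2 + 3*x^2*z + y^2*z + x*y - z
tr(a^4 b^2 a^-1 b) = tr(b a^4 b^2) tr(a) - tr(b a^4 b^2 a) = x^4*y^2*z - x^5*y - x^3*y^3 - x^3*y*z^2 - x^2*y^2*z + 5*x^3*y + x*y^3 + 2*x*y*z^2 - x^2*z - y^2*z - 4*x*y + z
and tr(b a^-1 b^-1 a^4 b) = tr(a^4 b^2 a^-1) tr(b) - tr(a^4 b^2 a^-1 b) = -x^4*y^2*z + x^5*y + x^3*y^3 + x^3*y*z^2 + 2*x^2*y^2*z - 6*x^3*y - 2*x*y^3 - 2*x*y*z^2 + x^2*z + 7*x*y - z

-x^4*y^2*z + x^5*y + x^3*y^3 + x^3*y*z^2 + 2*x^2*y^2*z - 6*x^3*y - 2*x*y^3 - 2*x*y*z^2 + x^2*z + 7*x*y - z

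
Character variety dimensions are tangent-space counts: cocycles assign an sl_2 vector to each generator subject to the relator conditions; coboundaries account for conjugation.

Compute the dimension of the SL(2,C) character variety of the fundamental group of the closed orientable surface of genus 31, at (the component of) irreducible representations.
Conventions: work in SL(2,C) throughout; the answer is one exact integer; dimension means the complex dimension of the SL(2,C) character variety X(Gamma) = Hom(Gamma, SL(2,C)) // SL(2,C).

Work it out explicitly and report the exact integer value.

The genus-31 surface group: 2g = 62 generators, one relator prod [a_i, b_i].
A cocycle assigns one sl_2 vector per generator subject to the relator condition d_2(z) = 0: dim of the unconstrained space is 3*2g = 186.
At an irreducible rho, H^2 = coker(d_2) vanishes (Poincare duality: H^2 is dual to H^0 = invariants = 0), so d_2 is surjective onto sl_2 and dim Z^1 = 186 - 3 = 183.
Coboundaries contribute dim B^1 = 3 (injective at irreducible rho).
dim X = dim H^1 = 183 - 3 = 180.

180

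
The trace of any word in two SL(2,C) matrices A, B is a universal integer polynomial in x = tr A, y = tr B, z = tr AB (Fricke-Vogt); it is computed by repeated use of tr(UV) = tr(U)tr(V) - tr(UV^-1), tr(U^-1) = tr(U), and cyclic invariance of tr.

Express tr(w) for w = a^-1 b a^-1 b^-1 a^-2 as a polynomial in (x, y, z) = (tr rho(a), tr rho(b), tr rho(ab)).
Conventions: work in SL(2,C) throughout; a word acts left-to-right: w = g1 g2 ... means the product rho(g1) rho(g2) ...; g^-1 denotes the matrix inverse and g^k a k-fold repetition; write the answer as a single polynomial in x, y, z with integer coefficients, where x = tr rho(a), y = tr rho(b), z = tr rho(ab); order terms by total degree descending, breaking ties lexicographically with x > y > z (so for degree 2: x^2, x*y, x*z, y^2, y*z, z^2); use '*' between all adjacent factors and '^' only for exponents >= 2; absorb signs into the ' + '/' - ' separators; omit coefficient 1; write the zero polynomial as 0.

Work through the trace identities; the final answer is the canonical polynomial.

and trace(a^-1) = trace(a) = x
trace(a^-2) = trace(a^-1) trace(a) - trace(1)  (eliminate a^-1) = x^2 - 2
next, trace(a^-3) = trace(a^-2) trace(a) - trace(a^-1)  (eliminate a^-1) = x^3 - 3*x
and trace(a b a) = trace(a) trace(b a) - trace(b)  (reduce the a square) = x*z - y
and trace(a b a b) = trace(a b) trace(a b) - trace(1)  (split on a) = z^2 - 2
trace(b a b^-1 a) = trace(a b a) trace(b) - trace(a b a b)  (eliminate b^-1) = x*y*z - y^2 - z^2 + 2
trace(a^-1 b a b^-1) = trace(b a b^-1) trace(a) - trace(b a b^-1 a)  (eliminate a^-1) = -x*y*z + x^2 + y^2 + z^2 - 2
trace(b a b^-1 a^-2) = trace(a^-1 b a b^-1) trace(a) - trace(a^-1 b a b^-1 a)  (eliminate a^-1) = -x^2*y*z + x^3 + x*y^2 + x*z^2 - 3*x
trace(b^-1 a^-3 b a) = trace(b a b^-1 a^-2) trace(a) - trace(b a b^-1 a^-1)  (eliminate a^-1) = -x^3*y*z + x^4 + x^2*y^2 + x^2*z^2 + x*y*z - 4*x^2 - y^2 - z^2 + 2
next, trace(a^-1 b a^-1 b^-1 a^-2) = trace(b^-1 a^-3 b) trace(a) - trace(b^-1 a^-3 b a)  (eliminate a^-1) = x^3*y*z - x^2*y^2 - x^2*z^2 - x*y*z + x^2 + y^2 + z^2 - 2

x^3*y*z - x^2*y^2 - x^2*z^2 - x*y*z + x^2 + y^2 + z^2 - 2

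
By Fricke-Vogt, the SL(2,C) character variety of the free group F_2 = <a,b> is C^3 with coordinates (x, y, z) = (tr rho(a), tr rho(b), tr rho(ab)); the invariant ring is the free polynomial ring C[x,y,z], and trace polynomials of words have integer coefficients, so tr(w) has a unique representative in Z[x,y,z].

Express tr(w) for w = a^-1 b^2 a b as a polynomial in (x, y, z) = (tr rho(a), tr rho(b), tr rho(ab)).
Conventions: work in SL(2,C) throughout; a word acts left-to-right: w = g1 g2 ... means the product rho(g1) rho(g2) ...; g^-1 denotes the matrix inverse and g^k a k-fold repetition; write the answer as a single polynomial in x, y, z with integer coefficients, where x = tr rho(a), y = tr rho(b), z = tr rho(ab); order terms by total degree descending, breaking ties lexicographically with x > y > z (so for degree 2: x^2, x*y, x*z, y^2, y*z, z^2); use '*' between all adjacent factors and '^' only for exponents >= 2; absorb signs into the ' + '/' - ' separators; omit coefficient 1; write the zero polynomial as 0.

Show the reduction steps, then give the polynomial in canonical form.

x*y^2*z - x^2*y - y*z^2 + y

next, trace(a b^2) = trace(b) * trace(a b) - trace(a) = y*z - x
next, trace(b^2 a b) = trace(b) * trace(a b^2) - trace(a b) = y^2*z - x*y - z
trace(a b a b) = trace(a b) * trace(a b) - trace(1) = z^2 - 2
trace(a b a) = trace(a) * trace(b a) - trace(b) = x*z - y
next, trace(b^2 a b a) = trace(b) * trace(a b a b) - trace(a b a) = y*z^2 - x*z - y
trace(a^-1 b^2 a b) = trace(b^2 a b) * trace(a) - trace(b^2 a b a) = x*y^2*z - x^2*y - y*z^2 + y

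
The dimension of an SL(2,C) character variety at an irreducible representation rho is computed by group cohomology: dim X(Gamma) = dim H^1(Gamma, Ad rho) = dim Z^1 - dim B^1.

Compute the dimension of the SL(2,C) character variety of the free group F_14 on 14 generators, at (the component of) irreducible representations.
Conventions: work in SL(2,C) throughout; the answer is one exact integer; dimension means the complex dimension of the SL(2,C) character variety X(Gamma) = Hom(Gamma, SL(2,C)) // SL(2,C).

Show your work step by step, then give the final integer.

39

Here Gamma is free of rank 14 — no relator constrains a cocycle.
A cocycle picks one sl_2 vector per generator freely, giving dim Z^1 = 3*14 = 42.
Irreducibility makes the coboundary map sl_2 -> Z^1 injective (trivial centralizer), so dim B^1 = 3.
Therefore dim X = 42 - 3 = 39.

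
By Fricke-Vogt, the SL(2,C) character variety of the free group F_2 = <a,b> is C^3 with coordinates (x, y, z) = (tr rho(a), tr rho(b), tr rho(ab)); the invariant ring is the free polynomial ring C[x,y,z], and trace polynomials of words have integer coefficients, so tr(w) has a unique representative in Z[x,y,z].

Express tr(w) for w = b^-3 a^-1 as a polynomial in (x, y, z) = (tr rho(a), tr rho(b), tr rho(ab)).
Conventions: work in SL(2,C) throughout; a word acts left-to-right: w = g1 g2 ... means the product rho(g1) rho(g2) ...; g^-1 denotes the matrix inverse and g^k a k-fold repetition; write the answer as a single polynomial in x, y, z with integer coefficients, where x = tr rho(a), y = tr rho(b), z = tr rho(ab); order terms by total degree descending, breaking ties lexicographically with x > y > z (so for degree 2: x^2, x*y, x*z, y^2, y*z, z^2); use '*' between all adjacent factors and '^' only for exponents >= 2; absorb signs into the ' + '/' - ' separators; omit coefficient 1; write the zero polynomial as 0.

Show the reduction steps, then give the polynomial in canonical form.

y^2*z - x*y - z

tr(b^-1) = tr(b) = y
tr(b^-2) = tr(b^-1) tr(b) - tr(1)  (eliminate b^-1) = y^2 - 2
so tr(b^-3) = tr(b^-2) tr(b) - tr(b^-1)  (eliminate b^-1) = y^3 - 3*y
so tr(b^-1 a) = tr(a) tr(b) - tr(a b)  (eliminate b^-1) = x*y - z
so tr(b^-2 a) = tr(b^-1 a) tr(b) - tr(b^-1 a b)  (eliminate b^-1) = x*y^2 - y*z - x
reduce: tr(b^-3 a) = tr(b^-2 a) tr(b) - tr(b^-2 a b)  (eliminate b^-1) = x*y^3 - y^2*z - 2*x*y + z
tr(b^-3 a^-1) = tr(b^-3) tr(a) - tr(b^-3 a)  (eliminate a^-1) = y^2*z - x*y - z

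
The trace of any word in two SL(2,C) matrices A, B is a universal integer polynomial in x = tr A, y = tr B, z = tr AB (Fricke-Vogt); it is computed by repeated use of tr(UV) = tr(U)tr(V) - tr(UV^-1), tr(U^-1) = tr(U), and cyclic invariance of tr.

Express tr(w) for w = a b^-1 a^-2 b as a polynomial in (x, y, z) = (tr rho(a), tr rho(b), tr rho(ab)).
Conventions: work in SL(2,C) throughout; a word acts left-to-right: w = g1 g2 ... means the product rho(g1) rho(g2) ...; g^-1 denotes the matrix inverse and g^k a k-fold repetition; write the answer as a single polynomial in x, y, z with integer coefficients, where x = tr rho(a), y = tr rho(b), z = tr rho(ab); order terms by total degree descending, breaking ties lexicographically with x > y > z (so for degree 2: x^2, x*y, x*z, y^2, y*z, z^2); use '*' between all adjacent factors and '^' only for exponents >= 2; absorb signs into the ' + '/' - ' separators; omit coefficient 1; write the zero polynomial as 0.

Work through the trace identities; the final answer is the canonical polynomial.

-x^2*y*z + x^3 + x*y^2 + x*z^2 - 3*x

trace(b a b) = trace(b) trace(a b) - trace(a) = y*z - x
use: trace(b a b a) = trace(a b) trace(a b) - trace(1)   [split at repeated a] = z^2 - 2
use: trace(a^-1 b a b) = trace(b a b) trace(a) - trace(b a b a) = x*y*z - x^2 - z^2 + 2
trace(b a b^-1 a^-1) = trace(a^-1 b a) trace(b) - trace(a^-1 b a b) = -x*y*z + x^2 + y^2 + z^2 - 2
apply: trace(a b^-1 a^-2 b) = trace(b a b^-1 a^-1) trace(a) - trace(b a b^-1) = -x^2*y*z + x^3 + x*y^2 + x*z^2 - 3*x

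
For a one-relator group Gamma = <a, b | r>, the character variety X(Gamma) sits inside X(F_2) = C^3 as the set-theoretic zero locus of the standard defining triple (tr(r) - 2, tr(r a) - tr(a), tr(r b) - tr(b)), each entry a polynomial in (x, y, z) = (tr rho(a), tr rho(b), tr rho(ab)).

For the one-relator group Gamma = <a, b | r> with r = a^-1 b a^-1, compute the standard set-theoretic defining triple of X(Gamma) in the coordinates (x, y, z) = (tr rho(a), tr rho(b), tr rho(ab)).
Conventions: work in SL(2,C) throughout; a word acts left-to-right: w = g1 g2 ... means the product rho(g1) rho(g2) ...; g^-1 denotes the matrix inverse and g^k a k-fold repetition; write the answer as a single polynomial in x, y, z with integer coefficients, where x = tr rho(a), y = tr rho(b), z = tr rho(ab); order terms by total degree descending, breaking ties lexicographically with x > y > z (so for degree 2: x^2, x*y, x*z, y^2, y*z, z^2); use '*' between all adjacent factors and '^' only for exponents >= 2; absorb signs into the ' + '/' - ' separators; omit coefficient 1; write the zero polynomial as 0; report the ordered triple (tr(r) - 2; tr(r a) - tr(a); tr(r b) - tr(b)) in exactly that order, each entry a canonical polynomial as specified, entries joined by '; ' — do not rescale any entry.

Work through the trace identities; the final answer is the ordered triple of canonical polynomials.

x^2*y - x*z - y - 2; x*y - x - z; x^2*y^2 - 2*x*y*z + z^2 - y - 2

so trace(b a^-1) = trace(b)*trace(a) - trace(b a) = x*y - z
trace(a^-1 b a^-1) = trace(b a^-1)*trace(a) - trace(b) = x^2*y - x*z - y
reduce: trace(b^2) = trace(b)*trace(b) - trace(1)   [square of b] = y^2 - 2
reduce: trace(b^2 a) = trace(b)*trace(a b) - trace(a)   [square of b] = y*z - x
reduce: trace(b a^-1 b) = trace(b^2)*trace(a) - trace(b^2 a)   [inverse elimination on a] = x*y^2 - y*z - x
trace(b a b a) = trace(b a)*trace(b a) - trace(1)   [split at a repeated b] = z^2 - 2
trace(b a^-1 b a) = trace(b a b)*trace(a) - trace(b a b a)   [inverse elimination on a] = x*y*z - x^2 - z^2 + 2
so trace(a^-1 b a^-1 b) = trace(b a^-1 b)*trace(a) - trace(b a^-1 b a)   [inverse elimination on a] = x^2*y^2 - 2*x*y*z + z^2 - 2
assemble the triple (trace(r) - 2; trace(r a) - x; trace(r b) - y)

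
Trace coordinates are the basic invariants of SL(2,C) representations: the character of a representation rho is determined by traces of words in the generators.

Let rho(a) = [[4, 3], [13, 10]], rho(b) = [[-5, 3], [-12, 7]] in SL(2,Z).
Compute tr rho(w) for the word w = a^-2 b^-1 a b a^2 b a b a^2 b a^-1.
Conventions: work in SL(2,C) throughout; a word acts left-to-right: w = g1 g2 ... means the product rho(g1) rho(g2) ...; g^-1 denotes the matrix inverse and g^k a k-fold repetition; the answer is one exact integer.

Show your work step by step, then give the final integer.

8604944709905

rho(a^-1) = [[10, -3], [-13, 4]]
... * rho(a^-1) = [[10, -3], [-13, 4]]  ->  [[139, -42], [-182, 55]]
... * rho(b^-1) = [[7, -3], [12, -5]]  ->  [[469, -207], [-614, 271]]
... * rho(a) = [[4, 3], [13, 10]]  ->  [[-815, -663], [1067, 868]]
... * rho(b) = [[-5, 3], [-12, 7]]  ->  [[12031, -7086], [-15751, 9277]]
... * rho(a) = [[4, 3], [13, 10]]  ->  [[-43994, -34767], [57597, 45517]]
... * rho(a) = [[4, 3], [13, 10]]  ->  [[-627947, -479652], [822109, 627961]]
... * rho(b) = [[-5, 3], [-12, 7]]  ->  [[8895559, -5241405], [-11646077, 6862054]]
... * rho(a) = [[4, 3], [13, 10]]  ->  [[-32556029, -25727373], [42622394, 33682309]]
... * rho(b) = [[-5, 3], [-12, 7]]  ->  [[471508621, -277759698], [-617299678, 363643345]]
... * rho(a) = [[4, 3], [13, 10]]  ->  [[-1724841590, -1363071117], [2258164773, 1784534416]]
... * rho(a) = [[4, 3], [13, 10]]  ->  [[-24619290881, -18805235940], [32231606500, 24619838479]]
... * rho(b) = [[-5, 3], [-12, 7]]  ->  [[348759285685, -205494524223], [-456596094248, 269033688853]]
... * rho(a^-1) = [[10, -3], [-13, 4]]  ->  [[6159021671749, -1868255953947], [-8063398897569, 2445923038156]]
tr = 6159021671749 + 2445923038156 = 8604944709905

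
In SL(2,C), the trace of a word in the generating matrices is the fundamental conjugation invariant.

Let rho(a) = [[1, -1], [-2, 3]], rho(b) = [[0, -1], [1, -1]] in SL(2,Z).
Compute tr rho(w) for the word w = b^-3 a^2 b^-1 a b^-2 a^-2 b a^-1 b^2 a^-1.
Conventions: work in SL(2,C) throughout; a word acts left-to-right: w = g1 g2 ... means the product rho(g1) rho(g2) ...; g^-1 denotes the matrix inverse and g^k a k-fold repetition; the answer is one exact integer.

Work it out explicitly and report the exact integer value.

rho(b^-1) = [[-1, 1], [-1, 0]]
... * rho(b^-1) = [[-1, 1], [-1, 0]]  ->  [[0, -1], [1, -1]]
... * rho(b^-1) = [[-1, 1], [-1, 0]]  ->  [[1, 0], [0, 1]]
... * rho(a) = [[1, -1], [-2, 3]]  ->  [[1, -1], [-2, 3]]
... * rho(a) = [[1, -1], [-2, 3]]  ->  [[3, -4], [-8, 11]]
... * rho(b^-1) = [[-1, 1], [-1, 0]]  ->  [[1, 3], [-3, -8]]
... * rho(a) = [[1, -1], [-2, 3]]  ->  [[-5, 8], [13, -21]]
... * rho(b^-1) = [[-1, 1], [-1, 0]]  ->  [[-3, -5], [8, 13]]
... * rho(b^-1) = [[-1, 1], [-1, 0]]  ->  [[8, -3], [-21, 8]]
... * rho(a^-1) = [[3, 1], [2, 1]]  ->  [[18, 5], [-47, -13]]
... * rho(a^-1) = [[3, 1], [2, 1]]  ->  [[64, 23], [-167, -60]]
... * rho(b) = [[0, -1], [1, -1]]  ->  [[23, -87], [-60, 227]]
... * rho(a^-1) = [[3, 1], [2, 1]]  ->  [[-105, -64], [274, 167]]
... * rho(b) = [[0, -1], [1, -1]]  ->  [[-64, 169], [167, -441]]
... * rho(b) = [[0, -1], [1, -1]]  ->  [[169, -105], [-441, 274]]
... * rho(a^-1) = [[3, 1], [2, 1]]  ->  [[297, 64], [-775, -167]]
tr = 297 + -167 = 130

130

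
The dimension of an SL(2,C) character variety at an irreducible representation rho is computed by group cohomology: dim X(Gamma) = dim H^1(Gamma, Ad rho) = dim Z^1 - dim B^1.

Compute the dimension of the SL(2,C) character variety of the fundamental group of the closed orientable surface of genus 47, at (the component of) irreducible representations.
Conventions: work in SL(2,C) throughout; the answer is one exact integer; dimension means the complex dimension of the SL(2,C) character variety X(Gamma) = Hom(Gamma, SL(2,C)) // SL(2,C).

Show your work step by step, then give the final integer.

276

pi_1 of the closed genus-47 surface has 94 generators bound by the single product-of-commutators relator.
Unconstrained cocycle data is one sl_2 vector per generator (282 dimensions), cut by the relator condition d_2(z) = 0.
d_2 is surjective at irreducible rho (its cokernel H^2 is dual to H^0 = 0), so dim Z^1 = 282 - 3 = 279.
dim B^1 = 3 (coboundaries, injective at irreducible rho).
Hence dim X = 279 - 3 = 276.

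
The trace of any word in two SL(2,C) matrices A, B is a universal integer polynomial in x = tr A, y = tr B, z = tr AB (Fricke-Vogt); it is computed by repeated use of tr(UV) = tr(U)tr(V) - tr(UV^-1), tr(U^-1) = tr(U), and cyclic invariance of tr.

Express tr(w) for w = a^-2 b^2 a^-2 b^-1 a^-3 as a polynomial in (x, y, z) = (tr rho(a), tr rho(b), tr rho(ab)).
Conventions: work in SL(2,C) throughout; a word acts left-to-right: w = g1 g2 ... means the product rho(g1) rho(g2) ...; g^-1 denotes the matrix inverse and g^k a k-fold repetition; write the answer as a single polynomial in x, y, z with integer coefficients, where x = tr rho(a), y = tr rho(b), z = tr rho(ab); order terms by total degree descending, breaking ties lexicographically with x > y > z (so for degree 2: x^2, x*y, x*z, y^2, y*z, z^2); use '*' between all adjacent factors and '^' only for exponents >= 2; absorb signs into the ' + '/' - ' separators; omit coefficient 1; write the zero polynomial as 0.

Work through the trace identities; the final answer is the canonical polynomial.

x^6*y^2*z - x^5*y^3 - x^5*y*z^2 - x^6*z - 3*x^4*y^2*z + x^5*y + 3*x^3*y^3 + 3*x^3*y*z^2 + 5*x^4*z + x^2*y^2*z - 3*x^3*y - x*y^3 - x*y*z^2 - 6*x^2*z + z

tr(a^-1 b) = tr(b)*tr(a) - tr(b a)  (eliminate a^-1) = x*y - z
tr(b^2) = tr(b)*tr(b) - tr(1)  (reduce the b square) = y^2 - 2
tr(b a b) = tr(b)*tr(a b) - tr(a)  (reduce the b square) = y*z - x
tr(b^2 a b) = tr(b)*tr(b a b) - tr(b a)  (reduce the b square) = y^2*z - x*y - z
tr(a b a b) = tr(b a)*tr(b a) - tr(1)  (split on b) = z^2 - 2
tr(a b a) = tr(a)*tr(b a) - tr(b)  (reduce the a square) = x*z - y
tr(b^2 a b a) = tr(b)*tr(a b a b) - tr(a b a)  (reduce the b square) = y*z^2 - x*z - y
tr(a^-1 b^2 a b) = tr(b^2 a b)*tr(a) - tr(b^2 a b a)  (eliminate a^-1) = x*y^2*z - x^2*y - y*z^2 + y
tr(b^-1 a^-1 b^2 a) = tr(a^-1 b^2 a)*tr(b) - tr(a^-1 b^2 a b)  (eliminate b^-1) = -x*y^2*z + x^2*y + y^3 + y*z^2 - 3*y
tr(a^-1 b^2 a^-1 b^-1) = tr(b^-1 a^-1 b^2)*tr(a) - tr(b^-1 a^-1 b^2 a)  (eliminate a^-1) = x*y^2*z - y^3 - y*z^2 - x*z + 3*y
tr(a^-2 b^2 a^-1 b^-1) = tr(a^-1 b^2 a^-1 b^-1)*tr(a) - tr(a^-1 b^2 a^-1 b^-1 a)  (eliminate a^-1) = x^2*y^2*z - x*y^3 - x*y*z^2 - x^2*z + 2*x*y + z
tr(a^-1 b^2 a^-1 b^-1 a^-2) = tr(a^-2 b^2 a^-1 b^-1)*tr(a) - tr(a^-2 b^2 a^-1 b^-1 a)  (eliminate a^-1) = x^3*y^2*z - x^2*y^3 - x^2*y*z^2 - x^3*z - x*y^2*z + 2*x^2*y + y^3 + y*z^2 + 2*x*z - 3*y
tr(a^-4 b^2 a^-1 b^-1) = tr(a^-1 b^2 a^-1 b^-1 a^-2)*tr(a) - tr(a^-1 b^2 a^-1 b^-1 a^-1)  (eliminate a^-1) = x^4*y^2*z - x^3*y^3 - x^3*y*z^2 - x^4*z - 2*x^2*y^2*z + 2*x^3*y + 2*x*y^3 + 2*x*y*z^2 + 3*x^2*z - 5*x*y - z
tr(a^-1 b^-1 a^-5 b^2) = tr(a^-4 b^2 a^-1 b^-1)*tr(a) - tr(a^-4 b^2 a^-1 b^-1 a)  (eliminate a^-1) = x^5*y^2*z - x^4*y^3 - x^4*y*z^2 - x^5*z - 3*x^3*y^2*z + 2*x^4*y + 3*x^2*y^3 + 3*x^2*y*z^2 + 4*x^3*z + x*y^2*z - 7*x^2*y - y^3 - y*z^2 - 3*x*z + 3*y
tr(b a^-2) = tr(a^-1 b)*tr(a) - tr(a^-1 b a)  (eliminate a^-1) = x^2*y - x*z - y
tr(b a^-3) = tr(b a^-2)*tr(a) - tr(b a^-1)  (eliminate a^-1) = x^3*y - x^2*z - 2*x*y + z
tr(a^-2 b a^-2) = tr(b a^-3)*tr(a) - tr(b a^-2)  (eliminate a^-1) = x^4*y - x^3*z - 3*x^2*y + 2*x*z + y
tr(a^-5 b) = tr(a^-2 b a^-2)*tr(a) - tr(a^-2 b a^-1)  (eliminate a^-1) = x^5*y - x^4*z - 4*x^3*y + 3*x^2*z + 3*x*y - z
tr(a^-2 b^2 a^-2 b^-1 a^-3) = tr(a^-1 b^-1 a^-5 b^2)*tr(a) - tr(a^-1 b^-1 a^-5 b^2 a)  (eliminate a^-1) = x^6*y^2*z - x^5*y^3 - x^5*y*z^2 - x^6*z - 3*x^4*y^2*z + x^5*y + 3*x^3*y^3 + 3*x^3*y*z^2 + 5*x^4*z + x^2*y^2*z - 3*x^3*y - x*y^3 - x*y*z^2 - 6*x^2*z + z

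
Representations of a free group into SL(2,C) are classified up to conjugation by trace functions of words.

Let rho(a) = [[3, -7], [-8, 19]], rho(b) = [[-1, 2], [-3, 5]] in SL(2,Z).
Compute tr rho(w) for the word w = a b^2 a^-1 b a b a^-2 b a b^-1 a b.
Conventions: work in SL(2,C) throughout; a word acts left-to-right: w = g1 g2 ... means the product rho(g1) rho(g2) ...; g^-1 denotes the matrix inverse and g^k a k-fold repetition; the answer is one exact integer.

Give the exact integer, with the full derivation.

rho(a) = [[3, -7], [-8, 19]]
... * rho(b) = [[-1, 2], [-3, 5]]  ->  [[18, -29], [-49, 79]]
... * rho(b) = [[-1, 2], [-3, 5]]  ->  [[69, -109], [-188, 297]]
... * rho(a^-1) = [[19, 7], [8, 3]]  ->  [[439, 156], [-1196, -425]]
... * rho(b) = [[-1, 2], [-3, 5]]  ->  [[-907, 1658], [2471, -4517]]
... * rho(a) = [[3, -7], [-8, 19]]  ->  [[-15985, 37851], [43549, -103120]]
... * rho(b) = [[-1, 2], [-3, 5]]  ->  [[-97568, 157285], [265811, -428502]]
... * rho(a^-1) = [[19, 7], [8, 3]]  ->  [[-595512, -211121], [1622393, 575171]]
... * rho(a^-1) = [[19, 7], [8, 3]]  ->  [[-13003696, -4801947], [35426835, 13082264]]
... * rho(b) = [[-1, 2], [-3, 5]]  ->  [[27409537, -50017127], [-74673627, 136264990]]
... * rho(a) = [[3, -7], [-8, 19]]  ->  [[482365627, -1142192172], [-1314140801, 3111750199]]
... * rho(b^-1) = [[5, -2], [3, -1]]  ->  [[-1014748381, 177460918], [2764546592, -483468597]]
... * rho(a) = [[3, -7], [-8, 19]]  ->  [[-4463932487, 10474996109], [12161388552, -28537729487]]
... * rho(b) = [[-1, 2], [-3, 5]]  ->  [[-26961055840, 43447115571], [73451799909, -118365870331]]
tr = -26961055840 + -118365870331 = -145326926171

-145326926171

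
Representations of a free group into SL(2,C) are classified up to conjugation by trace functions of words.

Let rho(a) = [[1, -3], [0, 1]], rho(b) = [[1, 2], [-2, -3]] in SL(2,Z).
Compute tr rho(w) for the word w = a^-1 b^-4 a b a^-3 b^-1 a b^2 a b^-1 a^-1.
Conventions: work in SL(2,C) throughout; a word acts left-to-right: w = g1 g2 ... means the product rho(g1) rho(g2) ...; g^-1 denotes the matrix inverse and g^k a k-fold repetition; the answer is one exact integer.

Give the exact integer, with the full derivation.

-353270

rho(a^-1) = [[1, 3], [0, 1]]
... * rho(b^-1) = [[-3, -2], [2, 1]]  ->  [[3, 1], [2, 1]]
... * rho(b^-1) = [[-3, -2], [2, 1]]  ->  [[-7, -5], [-4, -3]]
... * rho(b^-1) = [[-3, -2], [2, 1]]  ->  [[11, 9], [6, 5]]
... * rho(b^-1) = [[-3, -2], [2, 1]]  ->  [[-15, -13], [-8, -7]]
... * rho(a) = [[1, -3], [0, 1]]  ->  [[-15, 32], [-8, 17]]
... * rho(b) = [[1, 2], [-2, -3]]  ->  [[-79, -126], [-42, -67]]
... * rho(a^-1) = [[1, 3], [0, 1]]  ->  [[-79, -363], [-42, -193]]
... * rho(a^-1) = [[1, 3], [0, 1]]  ->  [[-79, -600], [-42, -319]]
... * rho(a^-1) = [[1, 3], [0, 1]]  ->  [[-79, -837], [-42, -445]]
... * rho(b^-1) = [[-3, -2], [2, 1]]  ->  [[-1437, -679], [-764, -361]]
... * rho(a) = [[1, -3], [0, 1]]  ->  [[-1437, 3632], [-764, 1931]]
... * rho(b) = [[1, 2], [-2, -3]]  ->  [[-8701, -13770], [-4626, -7321]]
... * rho(b) = [[1, 2], [-2, -3]]  ->  [[18839, 23908], [10016, 12711]]
... * rho(a) = [[1, -3], [0, 1]]  ->  [[18839, -32609], [10016, -17337]]
... * rho(b^-1) = [[-3, -2], [2, 1]]  ->  [[-121735, -70287], [-64722, -37369]]
... * rho(a^-1) = [[1, 3], [0, 1]]  ->  [[-121735, -435492], [-64722, -231535]]
tr = -121735 + -231535 = -353270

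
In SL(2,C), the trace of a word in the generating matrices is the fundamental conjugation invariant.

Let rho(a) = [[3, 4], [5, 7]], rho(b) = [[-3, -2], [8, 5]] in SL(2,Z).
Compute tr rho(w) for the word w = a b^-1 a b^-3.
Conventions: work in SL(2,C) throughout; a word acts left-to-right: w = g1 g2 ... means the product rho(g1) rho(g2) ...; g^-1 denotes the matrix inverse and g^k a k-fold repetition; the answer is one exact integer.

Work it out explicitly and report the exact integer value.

rho(a) = [[3, 4], [5, 7]]
... * rho(b^-1) = [[5, 2], [-8, -3]]  ->  [[-17, -6], [-31, -11]]
... * rho(a) = [[3, 4], [5, 7]]  ->  [[-81, -110], [-148, -201]]
... * rho(b^-1) = [[5, 2], [-8, -3]]  ->  [[475, 168], [868, 307]]
... * rho(b^-1) = [[5, 2], [-8, -3]]  ->  [[1031, 446], [1884, 815]]
... * rho(b^-1) = [[5, 2], [-8, -3]]  ->  [[1587, 724], [2900, 1323]]
tr = 1587 + 1323 = 2910

2910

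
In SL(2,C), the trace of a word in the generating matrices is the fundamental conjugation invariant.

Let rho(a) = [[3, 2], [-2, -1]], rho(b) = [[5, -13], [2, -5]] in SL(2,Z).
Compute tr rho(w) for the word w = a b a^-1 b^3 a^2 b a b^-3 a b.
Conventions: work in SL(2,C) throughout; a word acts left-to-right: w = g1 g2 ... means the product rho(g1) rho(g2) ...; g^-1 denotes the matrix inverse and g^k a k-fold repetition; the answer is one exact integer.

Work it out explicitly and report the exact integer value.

rho(a) = [[3, 2], [-2, -1]]
... * rho(b) = [[5, -13], [2, -5]]  ->  [[19, -49], [-12, 31]]
... * rho(a^-1) = [[-1, -2], [2, 3]]  ->  [[-117, -185], [74, 117]]
... * rho(b) = [[5, -13], [2, -5]]  ->  [[-955, 2446], [604, -1547]]
... * rho(b) = [[5, -13], [2, -5]]  ->  [[117, 185], [-74, -117]]
... * rho(b) = [[5, -13], [2, -5]]  ->  [[955, -2446], [-604, 1547]]
... * rho(a) = [[3, 2], [-2, -1]]  ->  [[7757, 4356], [-4906, -2755]]
... * rho(a) = [[3, 2], [-2, -1]]  ->  [[14559, 11158], [-9208, -7057]]
... * rho(b) = [[5, -13], [2, -5]]  ->  [[95111, -245057], [-60154, 154989]]
... * rho(a) = [[3, 2], [-2, -1]]  ->  [[775447, 435279], [-490440, -275297]]
... * rho(b^-1) = [[-5, 13], [-2, 5]]  ->  [[-4747793, 12257206], [3002794, -7752205]]
... * rho(b^-1) = [[-5, 13], [-2, 5]]  ->  [[-775447, -435279], [490440, 275297]]
... * rho(b^-1) = [[-5, 13], [-2, 5]]  ->  [[4747793, -12257206], [-3002794, 7752205]]
... * rho(a) = [[3, 2], [-2, -1]]  ->  [[38757791, 21752792], [-24512792, -13757793]]
... * rho(b) = [[5, -13], [2, -5]]  ->  [[237294539, -612615243], [-150079546, 387455261]]
tr = 237294539 + 387455261 = 624749800

624749800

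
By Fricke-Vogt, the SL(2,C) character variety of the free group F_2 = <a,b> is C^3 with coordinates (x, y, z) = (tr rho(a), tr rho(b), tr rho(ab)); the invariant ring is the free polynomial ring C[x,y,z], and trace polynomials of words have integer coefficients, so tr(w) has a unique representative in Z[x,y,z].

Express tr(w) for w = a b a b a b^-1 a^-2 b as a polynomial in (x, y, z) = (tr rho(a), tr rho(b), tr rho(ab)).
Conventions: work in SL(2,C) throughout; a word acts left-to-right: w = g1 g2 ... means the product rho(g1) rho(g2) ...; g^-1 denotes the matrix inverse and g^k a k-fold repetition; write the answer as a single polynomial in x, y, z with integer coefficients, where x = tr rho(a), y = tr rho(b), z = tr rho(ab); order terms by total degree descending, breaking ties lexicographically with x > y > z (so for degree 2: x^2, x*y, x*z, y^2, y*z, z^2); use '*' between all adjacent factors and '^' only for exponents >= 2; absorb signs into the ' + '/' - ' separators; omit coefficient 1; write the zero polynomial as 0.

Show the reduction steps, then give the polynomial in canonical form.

-x^2*y*z^3 + x^3*z^2 + x*y^2*z^2 + x*z^4 + x^2*y*z - x^3 - x*y^2 - 5*x*z^2 + y*z + 3*x

apply: tr(a b a b) = tr(a b) tr(a b) - tr(1)   [split at a repeated a] = z^2 - 2
tr(a b a) = tr(a) tr(b a) - tr(b)   [square of a] = x*z - y
use: tr(b a b a b) = tr(b) tr(a b a b) - tr(a b a)   [square of b] = y*z^2 - x*z - y
use: tr(a b a b a b) = tr(b a) tr(b a b a) - tr(b^-1 a^-1)   [split at a repeated b] = z^3 - 3*z
apply: tr(b a b) = tr(b) tr(a b) - tr(a)   [square of b] = y*z - x
tr(a b a b a) = tr(a) tr(b a b a) - tr(b a b)   [square of a] = x*z^2 - y*z - x
apply: tr(b a b a b a b) = tr(b) tr(a b a b a b) - tr(a b a b a)   [square of b] = y*z^3 - x*z^2 - 2*y*z + x
tr(b a b a b a b a) = tr(a b a b a b) tr(a b) - tr(b a b a)   [split at a repeated a] = z^4 - 4*z^2 + 2
apply: tr(a^-1 b a b a b a b) = tr(b a b a b a b) tr(a) - tr(b a b a b a b a)   [inverse elimination on a] = x*y*z^3 - x^2*z^2 - z^4 - 2*x*y*z + x^2 + 4*z^2 - 2
use: tr(b a b a b a b^-1 a^-1) = tr(a^-1 b a b a b a) tr(b) - tr(a^-1 b a b a b a b)   [inverse elimination on b] = -x*y*z^3 + x^2*z^2 + y^2*z^2 + z^4 + x*y*z - x^2 - y^2 - 4*z^2 + 2
tr(a b a b a b^-1 a^-2 b) = tr(b a b a b a b^-1 a^-1) tr(a) - tr(b a b a b a b^-1)   [inverse elimination on a] = -x^2*y*z^3 + x^3*z^2 + x*y^2*z^2 + x*z^4 + x^2*y*z - x^3 - x*y^2 - 5*x*z^2 + y*z + 3*x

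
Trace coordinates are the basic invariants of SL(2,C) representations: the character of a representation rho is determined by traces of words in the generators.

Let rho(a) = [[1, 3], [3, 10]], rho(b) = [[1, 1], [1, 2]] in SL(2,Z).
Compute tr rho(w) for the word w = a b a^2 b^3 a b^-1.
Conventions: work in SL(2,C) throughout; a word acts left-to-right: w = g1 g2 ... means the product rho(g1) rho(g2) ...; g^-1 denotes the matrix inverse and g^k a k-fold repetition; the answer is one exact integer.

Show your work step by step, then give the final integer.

rho(a) = [[1, 3], [3, 10]]
... * rho(b) = [[1, 1], [1, 2]]  ->  [[4, 7], [13, 23]]
... * rho(a) = [[1, 3], [3, 10]]  ->  [[25, 82], [82, 269]]
... * rho(a) = [[1, 3], [3, 10]]  ->  [[271, 895], [889, 2936]]
... * rho(b) = [[1, 1], [1, 2]]  ->  [[1166, 2061], [3825, 6761]]
... * rho(b) = [[1, 1], [1, 2]]  ->  [[3227, 5288], [10586, 17347]]
... * rho(b) = [[1, 1], [1, 2]]  ->  [[8515, 13803], [27933, 45280]]
... * rho(a) = [[1, 3], [3, 10]]  ->  [[49924, 163575], [163773, 536599]]
... * rho(b^-1) = [[2, -1], [-1, 1]]  ->  [[-63727, 113651], [-209053, 372826]]
tr = -63727 + 372826 = 309099

309099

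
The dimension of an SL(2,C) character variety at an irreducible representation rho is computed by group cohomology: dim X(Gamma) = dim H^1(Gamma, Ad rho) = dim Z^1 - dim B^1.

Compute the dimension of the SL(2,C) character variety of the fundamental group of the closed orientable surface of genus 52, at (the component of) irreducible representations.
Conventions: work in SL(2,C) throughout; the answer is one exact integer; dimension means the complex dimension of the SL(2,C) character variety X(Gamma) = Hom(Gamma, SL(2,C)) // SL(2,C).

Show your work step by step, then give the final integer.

pi_1 of the closed genus-52 surface has 104 generators bound by the single product-of-commutators relator.
Before the relator condition, cocycle space has dim 3*104 = 312.
At an irreducible rho, H^2 = coker(d_2) vanishes (Poincare duality: H^2 is dual to H^0 = invariants = 0), so d_2 is surjective onto sl_2 and dim Z^1 = 312 - 3 = 309.
dim B^1 = 3 (coboundaries, injective at irreducible rho).
Hence dim X = 309 - 3 = 306.

306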